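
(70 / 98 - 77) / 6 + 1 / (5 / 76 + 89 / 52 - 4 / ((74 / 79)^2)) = -13.07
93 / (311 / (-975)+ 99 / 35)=634725 / 17128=37.06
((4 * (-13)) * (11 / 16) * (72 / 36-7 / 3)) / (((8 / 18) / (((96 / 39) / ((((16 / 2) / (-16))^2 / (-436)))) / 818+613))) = 106636761 / 6544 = 16295.35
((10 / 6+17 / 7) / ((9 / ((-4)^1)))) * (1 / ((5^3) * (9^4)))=-0.00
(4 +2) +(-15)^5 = -759369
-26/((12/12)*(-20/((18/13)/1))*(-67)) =-9/335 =-0.03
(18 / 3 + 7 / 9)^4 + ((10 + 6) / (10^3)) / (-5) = 8653637503 / 4100625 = 2110.32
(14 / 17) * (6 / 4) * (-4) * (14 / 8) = -147 / 17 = -8.65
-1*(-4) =4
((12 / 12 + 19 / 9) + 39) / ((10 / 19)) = 80.01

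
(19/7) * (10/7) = 3.88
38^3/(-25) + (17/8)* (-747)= -756451/200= -3782.26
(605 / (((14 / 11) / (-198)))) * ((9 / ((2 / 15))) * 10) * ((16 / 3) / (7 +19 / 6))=-14231052000 / 427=-33327990.63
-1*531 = -531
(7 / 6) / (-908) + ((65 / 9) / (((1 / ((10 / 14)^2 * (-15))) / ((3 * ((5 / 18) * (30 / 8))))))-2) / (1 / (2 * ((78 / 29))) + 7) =-7276736027 / 299253192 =-24.32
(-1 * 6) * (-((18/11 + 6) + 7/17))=9030/187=48.29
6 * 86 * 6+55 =3151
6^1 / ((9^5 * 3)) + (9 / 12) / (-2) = -177131 / 472392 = -0.37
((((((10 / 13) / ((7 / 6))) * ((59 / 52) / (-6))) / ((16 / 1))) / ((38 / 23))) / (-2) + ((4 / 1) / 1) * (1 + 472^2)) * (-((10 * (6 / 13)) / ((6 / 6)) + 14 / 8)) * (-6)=2545912672790625 / 74803456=34034693.17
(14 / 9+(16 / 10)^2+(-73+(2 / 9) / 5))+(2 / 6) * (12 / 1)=-64.84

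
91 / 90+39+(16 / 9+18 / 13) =50513 / 1170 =43.17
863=863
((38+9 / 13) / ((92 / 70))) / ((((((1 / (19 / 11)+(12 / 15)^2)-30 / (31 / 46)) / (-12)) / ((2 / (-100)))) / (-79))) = 819178255 / 63542583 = 12.89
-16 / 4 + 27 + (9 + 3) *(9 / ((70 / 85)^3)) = 148429 / 686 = 216.37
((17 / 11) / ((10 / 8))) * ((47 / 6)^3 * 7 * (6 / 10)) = 12354937 / 4950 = 2495.95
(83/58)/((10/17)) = 2.43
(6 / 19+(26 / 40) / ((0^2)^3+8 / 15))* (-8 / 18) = -311 / 456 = -0.68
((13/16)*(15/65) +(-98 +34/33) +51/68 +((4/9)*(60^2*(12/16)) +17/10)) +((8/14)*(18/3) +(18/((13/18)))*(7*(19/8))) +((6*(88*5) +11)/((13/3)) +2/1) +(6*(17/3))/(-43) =22069913219/10330320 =2136.42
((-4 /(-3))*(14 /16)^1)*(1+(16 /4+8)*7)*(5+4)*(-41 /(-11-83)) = 73185 /188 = 389.28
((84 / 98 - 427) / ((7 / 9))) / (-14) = 26847 / 686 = 39.14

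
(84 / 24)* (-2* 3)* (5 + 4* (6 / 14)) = -141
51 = 51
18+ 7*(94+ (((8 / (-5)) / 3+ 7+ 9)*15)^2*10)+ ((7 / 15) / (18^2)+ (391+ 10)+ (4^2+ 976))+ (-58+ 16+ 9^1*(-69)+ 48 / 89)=1630280692343 / 432540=3769086.54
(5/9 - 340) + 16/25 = -76231/225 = -338.80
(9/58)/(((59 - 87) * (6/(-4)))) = 3/812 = 0.00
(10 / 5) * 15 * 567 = 17010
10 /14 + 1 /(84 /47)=107 /84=1.27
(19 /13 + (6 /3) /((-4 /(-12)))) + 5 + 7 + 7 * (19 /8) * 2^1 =2741 /52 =52.71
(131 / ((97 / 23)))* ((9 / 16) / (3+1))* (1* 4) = 27117 / 1552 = 17.47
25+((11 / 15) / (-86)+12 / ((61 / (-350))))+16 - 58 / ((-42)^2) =-161330171 / 5783715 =-27.89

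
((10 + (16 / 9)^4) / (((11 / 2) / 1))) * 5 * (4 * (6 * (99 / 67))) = 10491680 / 16281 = 644.41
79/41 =1.93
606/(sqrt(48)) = 101*sqrt(3)/2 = 87.47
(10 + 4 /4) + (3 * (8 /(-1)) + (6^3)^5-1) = 470184984562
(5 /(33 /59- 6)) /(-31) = 295 /9951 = 0.03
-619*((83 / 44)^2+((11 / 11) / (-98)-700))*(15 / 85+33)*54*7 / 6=51897303348777 / 57596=901057423.24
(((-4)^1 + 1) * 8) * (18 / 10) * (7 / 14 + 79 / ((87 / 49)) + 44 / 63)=-2003532 / 1015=-1973.92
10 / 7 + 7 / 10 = 149 / 70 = 2.13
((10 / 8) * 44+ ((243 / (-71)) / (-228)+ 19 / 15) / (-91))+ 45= 736450261 / 7365540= 99.99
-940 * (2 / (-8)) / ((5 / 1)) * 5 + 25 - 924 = -664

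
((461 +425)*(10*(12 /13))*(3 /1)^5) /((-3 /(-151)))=1300399920 /13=100030763.08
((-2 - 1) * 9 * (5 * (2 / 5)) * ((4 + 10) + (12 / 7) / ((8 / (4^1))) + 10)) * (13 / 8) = -30537 / 14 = -2181.21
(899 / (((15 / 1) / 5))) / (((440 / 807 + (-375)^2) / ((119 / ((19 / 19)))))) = 0.25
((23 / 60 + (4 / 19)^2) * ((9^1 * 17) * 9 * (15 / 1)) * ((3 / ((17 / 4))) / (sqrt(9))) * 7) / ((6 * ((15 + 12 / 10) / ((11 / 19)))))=86.66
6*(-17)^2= 1734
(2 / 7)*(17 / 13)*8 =272 / 91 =2.99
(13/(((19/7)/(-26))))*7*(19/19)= -871.68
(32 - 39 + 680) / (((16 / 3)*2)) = 2019 / 32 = 63.09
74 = 74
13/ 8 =1.62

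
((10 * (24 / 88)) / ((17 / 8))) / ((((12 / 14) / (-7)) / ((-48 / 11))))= 94080 / 2057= 45.74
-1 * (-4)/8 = 1/2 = 0.50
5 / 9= 0.56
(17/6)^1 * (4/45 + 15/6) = 3961/540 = 7.34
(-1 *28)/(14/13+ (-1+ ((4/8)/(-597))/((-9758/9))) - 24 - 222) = 1413660976/12416137709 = 0.11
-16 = -16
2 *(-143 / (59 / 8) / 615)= -2288 / 36285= -0.06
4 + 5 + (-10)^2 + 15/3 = 114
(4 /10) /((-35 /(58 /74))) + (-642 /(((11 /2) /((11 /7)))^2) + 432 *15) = 291330194 /45325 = 6427.58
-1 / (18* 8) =-1 / 144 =-0.01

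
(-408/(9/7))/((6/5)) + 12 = -2272/9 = -252.44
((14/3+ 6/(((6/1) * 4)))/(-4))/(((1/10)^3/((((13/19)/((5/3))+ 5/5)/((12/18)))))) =-98825/38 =-2600.66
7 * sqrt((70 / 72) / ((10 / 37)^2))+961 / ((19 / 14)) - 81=652.64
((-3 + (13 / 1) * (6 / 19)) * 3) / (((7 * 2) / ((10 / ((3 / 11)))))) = 165 / 19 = 8.68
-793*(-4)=3172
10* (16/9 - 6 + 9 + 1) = 520/9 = 57.78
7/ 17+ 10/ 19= 303/ 323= 0.94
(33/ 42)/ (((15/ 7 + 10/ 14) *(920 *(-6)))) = -11/ 220800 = -0.00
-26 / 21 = -1.24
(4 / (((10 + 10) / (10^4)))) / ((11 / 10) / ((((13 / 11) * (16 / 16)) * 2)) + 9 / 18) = 520000 / 251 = 2071.71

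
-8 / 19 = -0.42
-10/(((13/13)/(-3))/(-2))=-60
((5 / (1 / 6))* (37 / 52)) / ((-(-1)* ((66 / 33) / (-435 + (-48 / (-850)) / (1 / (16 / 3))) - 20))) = -6835639 / 6406036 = -1.07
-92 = -92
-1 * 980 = -980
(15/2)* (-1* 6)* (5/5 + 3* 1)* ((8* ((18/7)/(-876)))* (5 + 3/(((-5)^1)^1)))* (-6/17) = -57024/8687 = -6.56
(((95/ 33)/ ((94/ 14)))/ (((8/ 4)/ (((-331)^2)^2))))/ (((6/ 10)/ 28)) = 558768172162550/ 4653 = 120087722364.61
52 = 52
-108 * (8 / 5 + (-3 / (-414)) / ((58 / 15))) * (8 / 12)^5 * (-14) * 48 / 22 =25528832 / 36685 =695.89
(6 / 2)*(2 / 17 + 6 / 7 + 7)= 2847 / 119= 23.92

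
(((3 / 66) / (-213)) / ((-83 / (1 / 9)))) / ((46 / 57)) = 19 / 53673444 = 0.00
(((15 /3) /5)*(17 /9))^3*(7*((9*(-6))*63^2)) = -10110954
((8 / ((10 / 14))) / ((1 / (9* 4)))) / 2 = 1008 / 5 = 201.60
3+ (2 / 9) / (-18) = 242 / 81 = 2.99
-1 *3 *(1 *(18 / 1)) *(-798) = 43092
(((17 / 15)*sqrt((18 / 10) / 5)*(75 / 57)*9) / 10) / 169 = 153 / 32110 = 0.00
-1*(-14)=14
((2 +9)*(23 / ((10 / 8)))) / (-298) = -506 / 745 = -0.68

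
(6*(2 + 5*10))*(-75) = -23400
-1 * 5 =-5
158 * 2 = 316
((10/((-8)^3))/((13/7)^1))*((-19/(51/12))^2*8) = -1.68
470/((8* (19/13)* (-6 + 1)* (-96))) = 611/7296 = 0.08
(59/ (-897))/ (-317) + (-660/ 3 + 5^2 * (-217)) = -1605150046/ 284349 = -5645.00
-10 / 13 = -0.77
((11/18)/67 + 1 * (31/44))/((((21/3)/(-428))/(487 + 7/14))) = -21272.36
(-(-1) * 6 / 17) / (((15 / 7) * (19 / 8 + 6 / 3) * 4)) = 4 / 425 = 0.01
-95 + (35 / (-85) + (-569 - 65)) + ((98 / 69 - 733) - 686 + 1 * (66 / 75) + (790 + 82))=-37363319 / 29325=-1274.11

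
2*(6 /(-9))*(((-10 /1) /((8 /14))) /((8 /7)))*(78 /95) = 637 /38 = 16.76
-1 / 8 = -0.12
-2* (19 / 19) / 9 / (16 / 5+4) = -5 / 162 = -0.03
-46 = -46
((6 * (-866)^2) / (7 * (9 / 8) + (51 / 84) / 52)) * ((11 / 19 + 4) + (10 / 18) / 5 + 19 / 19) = 3246457.89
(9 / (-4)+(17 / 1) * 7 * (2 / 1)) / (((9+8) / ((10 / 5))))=943 / 34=27.74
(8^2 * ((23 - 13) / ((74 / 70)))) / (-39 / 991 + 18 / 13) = 288579200 / 641247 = 450.03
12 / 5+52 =272 / 5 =54.40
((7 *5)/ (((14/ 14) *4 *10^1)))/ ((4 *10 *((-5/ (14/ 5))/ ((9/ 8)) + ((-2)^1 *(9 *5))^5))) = -441/ 119042784032000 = -0.00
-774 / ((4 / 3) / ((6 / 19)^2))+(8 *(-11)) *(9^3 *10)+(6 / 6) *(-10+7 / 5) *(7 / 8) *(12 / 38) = -4632209517 / 7220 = -641580.27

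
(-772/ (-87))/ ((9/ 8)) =7.89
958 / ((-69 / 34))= -32572 / 69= -472.06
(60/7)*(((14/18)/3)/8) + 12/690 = 0.30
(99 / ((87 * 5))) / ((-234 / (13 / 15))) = -11 / 13050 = -0.00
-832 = -832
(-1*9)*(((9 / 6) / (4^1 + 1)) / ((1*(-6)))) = 9 / 20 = 0.45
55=55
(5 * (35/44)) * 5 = 875/44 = 19.89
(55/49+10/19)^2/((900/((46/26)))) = 2167727/405644148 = 0.01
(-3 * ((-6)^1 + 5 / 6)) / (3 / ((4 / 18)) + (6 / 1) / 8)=62 / 57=1.09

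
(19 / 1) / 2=19 / 2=9.50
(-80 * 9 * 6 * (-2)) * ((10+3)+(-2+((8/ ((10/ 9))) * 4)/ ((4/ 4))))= 343872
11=11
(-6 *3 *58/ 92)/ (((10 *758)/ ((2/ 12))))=-87/ 348680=-0.00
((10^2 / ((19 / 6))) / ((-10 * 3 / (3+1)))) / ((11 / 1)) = -80 / 209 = -0.38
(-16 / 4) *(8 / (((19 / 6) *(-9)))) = 64 / 57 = 1.12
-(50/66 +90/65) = -919/429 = -2.14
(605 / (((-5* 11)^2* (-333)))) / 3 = -1 / 4995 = -0.00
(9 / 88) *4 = 9 / 22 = 0.41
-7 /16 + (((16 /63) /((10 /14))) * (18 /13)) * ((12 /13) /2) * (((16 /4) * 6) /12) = 229 /13520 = 0.02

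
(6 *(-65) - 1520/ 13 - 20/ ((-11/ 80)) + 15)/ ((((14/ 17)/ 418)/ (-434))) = 992188170/ 13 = 76322166.92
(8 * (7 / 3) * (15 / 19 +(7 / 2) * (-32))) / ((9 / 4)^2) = -1893248 / 4617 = -410.06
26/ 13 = 2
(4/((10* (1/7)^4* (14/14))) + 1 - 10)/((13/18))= 85626/65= 1317.32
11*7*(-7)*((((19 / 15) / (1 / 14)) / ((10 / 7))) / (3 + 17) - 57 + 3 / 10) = 45340141 / 1500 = 30226.76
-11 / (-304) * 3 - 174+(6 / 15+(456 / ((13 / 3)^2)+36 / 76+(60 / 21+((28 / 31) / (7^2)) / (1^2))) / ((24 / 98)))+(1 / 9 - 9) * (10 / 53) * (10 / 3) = -754903614223 / 11395453680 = -66.25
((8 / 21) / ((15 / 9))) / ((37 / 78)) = 624 / 1295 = 0.48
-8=-8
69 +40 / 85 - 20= 841 / 17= 49.47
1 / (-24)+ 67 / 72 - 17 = -145 / 9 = -16.11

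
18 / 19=0.95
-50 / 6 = -25 / 3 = -8.33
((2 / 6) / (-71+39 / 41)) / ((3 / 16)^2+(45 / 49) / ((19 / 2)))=-1221472 / 33838263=-0.04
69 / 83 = 0.83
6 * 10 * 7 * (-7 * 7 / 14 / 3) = -490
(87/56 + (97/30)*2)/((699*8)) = 6737/4697280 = 0.00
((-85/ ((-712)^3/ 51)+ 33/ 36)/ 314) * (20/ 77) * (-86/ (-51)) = 213411011755/ 166902098799744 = 0.00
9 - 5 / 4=31 / 4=7.75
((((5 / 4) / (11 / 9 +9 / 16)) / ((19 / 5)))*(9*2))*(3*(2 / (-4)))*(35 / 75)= -11340 / 4883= -2.32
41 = 41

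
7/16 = 0.44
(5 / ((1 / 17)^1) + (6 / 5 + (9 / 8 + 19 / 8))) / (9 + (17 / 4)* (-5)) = -1794 / 245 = -7.32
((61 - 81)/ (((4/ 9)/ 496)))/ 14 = -11160/ 7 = -1594.29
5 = 5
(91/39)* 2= 4.67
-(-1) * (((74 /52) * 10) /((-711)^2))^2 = 34225 /43188200363529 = 0.00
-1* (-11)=11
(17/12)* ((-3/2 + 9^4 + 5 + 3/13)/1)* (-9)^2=78343497/104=753302.86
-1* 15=-15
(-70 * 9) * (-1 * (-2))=-1260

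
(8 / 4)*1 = 2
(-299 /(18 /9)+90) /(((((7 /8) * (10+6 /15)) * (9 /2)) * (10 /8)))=-136 /117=-1.16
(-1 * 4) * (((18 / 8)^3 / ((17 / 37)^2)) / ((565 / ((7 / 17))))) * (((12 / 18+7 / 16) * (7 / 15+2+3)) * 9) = -15180593211 / 1776540800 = -8.55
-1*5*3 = -15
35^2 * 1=1225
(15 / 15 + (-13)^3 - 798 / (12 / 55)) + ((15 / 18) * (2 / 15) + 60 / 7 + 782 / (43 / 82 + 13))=-808640099 / 139734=-5787.00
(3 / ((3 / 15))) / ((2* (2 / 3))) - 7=17 / 4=4.25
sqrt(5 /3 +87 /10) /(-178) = -sqrt(9330) /5340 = -0.02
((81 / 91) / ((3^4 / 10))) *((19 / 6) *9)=285 / 91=3.13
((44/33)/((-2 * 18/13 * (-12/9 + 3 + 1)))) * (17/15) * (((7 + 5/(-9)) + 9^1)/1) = -30719/9720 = -3.16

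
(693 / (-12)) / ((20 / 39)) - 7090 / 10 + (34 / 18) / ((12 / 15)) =-589861 / 720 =-819.25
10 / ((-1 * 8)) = -5 / 4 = -1.25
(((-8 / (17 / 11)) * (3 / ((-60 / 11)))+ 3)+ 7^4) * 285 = 11661174 / 17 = 685951.41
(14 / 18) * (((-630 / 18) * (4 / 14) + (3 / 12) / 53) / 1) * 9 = -14833 / 212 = -69.97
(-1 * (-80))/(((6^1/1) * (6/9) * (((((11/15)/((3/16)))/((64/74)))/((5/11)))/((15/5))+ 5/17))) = 459000/82859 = 5.54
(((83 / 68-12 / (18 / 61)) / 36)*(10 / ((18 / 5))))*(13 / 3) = -2615275 / 198288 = -13.19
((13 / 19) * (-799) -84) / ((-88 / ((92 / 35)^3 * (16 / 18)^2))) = 74648146432 / 725830875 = 102.85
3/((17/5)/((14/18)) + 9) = 35/156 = 0.22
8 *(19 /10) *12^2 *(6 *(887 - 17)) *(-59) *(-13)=8763386112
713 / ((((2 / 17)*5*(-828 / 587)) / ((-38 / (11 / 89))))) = 523109159 / 1980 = 264196.54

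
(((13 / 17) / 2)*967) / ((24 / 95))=1194245 / 816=1463.54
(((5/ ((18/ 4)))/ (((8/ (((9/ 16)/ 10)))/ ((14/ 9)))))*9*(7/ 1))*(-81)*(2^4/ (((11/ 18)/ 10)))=-178605/ 11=-16236.82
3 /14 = 0.21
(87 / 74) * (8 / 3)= 116 / 37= 3.14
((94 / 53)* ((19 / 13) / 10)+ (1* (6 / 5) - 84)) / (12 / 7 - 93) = 1990471 / 2201355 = 0.90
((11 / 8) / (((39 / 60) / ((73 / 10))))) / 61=803 / 3172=0.25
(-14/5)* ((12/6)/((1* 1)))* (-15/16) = 21/4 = 5.25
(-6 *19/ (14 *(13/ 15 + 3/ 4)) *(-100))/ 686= 0.73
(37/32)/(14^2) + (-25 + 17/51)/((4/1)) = -115921/18816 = -6.16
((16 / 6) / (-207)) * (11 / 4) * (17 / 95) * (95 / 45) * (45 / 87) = -374 / 54027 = -0.01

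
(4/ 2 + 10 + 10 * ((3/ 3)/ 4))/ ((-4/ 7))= -203/ 8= -25.38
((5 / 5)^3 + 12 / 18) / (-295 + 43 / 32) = -160 / 28191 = -0.01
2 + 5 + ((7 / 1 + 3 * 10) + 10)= 54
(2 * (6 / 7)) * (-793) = -9516 / 7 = -1359.43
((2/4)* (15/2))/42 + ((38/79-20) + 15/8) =-38831/2212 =-17.55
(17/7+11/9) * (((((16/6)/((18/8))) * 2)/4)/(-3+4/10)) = -0.83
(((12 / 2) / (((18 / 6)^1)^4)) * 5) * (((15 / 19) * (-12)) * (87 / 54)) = -2900 / 513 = -5.65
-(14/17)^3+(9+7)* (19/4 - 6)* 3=-60.56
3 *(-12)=-36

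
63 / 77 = 0.82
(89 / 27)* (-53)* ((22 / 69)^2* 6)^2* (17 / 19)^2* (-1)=52.03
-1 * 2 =-2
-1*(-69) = 69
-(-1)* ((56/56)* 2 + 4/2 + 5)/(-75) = -3/25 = -0.12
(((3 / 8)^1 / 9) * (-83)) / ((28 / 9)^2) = -0.36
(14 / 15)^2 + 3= 871 / 225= 3.87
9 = 9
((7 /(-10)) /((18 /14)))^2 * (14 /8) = 16807 /32400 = 0.52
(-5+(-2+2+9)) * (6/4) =6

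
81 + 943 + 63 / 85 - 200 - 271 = 47068 / 85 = 553.74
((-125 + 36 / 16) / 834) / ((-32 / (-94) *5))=-23077 / 266880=-0.09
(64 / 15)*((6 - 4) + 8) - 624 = -1744 / 3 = -581.33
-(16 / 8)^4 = -16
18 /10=1.80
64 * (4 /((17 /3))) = 768 /17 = 45.18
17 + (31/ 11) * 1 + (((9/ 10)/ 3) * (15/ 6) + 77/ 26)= 13459/ 572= 23.53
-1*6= -6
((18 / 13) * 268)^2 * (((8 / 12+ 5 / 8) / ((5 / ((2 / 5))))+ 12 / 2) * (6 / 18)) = 1183587696 / 4225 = 280139.10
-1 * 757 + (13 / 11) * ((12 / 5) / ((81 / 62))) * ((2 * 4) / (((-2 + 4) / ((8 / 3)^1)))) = -3269267 / 4455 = -733.84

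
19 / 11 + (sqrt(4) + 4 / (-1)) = -3 / 11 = -0.27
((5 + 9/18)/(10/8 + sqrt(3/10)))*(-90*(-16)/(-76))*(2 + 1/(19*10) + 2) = -15067800/36461 + 1205424*sqrt(30)/36461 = -232.18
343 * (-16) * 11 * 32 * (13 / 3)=-25113088 / 3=-8371029.33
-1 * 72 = -72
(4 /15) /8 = 1 /30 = 0.03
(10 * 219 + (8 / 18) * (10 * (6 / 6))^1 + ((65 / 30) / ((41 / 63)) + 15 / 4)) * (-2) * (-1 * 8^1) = 35224.38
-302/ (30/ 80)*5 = -12080/ 3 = -4026.67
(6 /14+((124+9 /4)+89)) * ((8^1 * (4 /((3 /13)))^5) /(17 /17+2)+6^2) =510238213375 /567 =899891028.88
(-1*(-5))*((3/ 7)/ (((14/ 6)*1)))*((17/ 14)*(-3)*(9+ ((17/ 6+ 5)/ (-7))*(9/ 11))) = -2857275/ 105644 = -27.05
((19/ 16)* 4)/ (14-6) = 19/ 32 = 0.59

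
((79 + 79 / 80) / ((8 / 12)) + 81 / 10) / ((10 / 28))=358.63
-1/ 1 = -1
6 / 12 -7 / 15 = 1 / 30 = 0.03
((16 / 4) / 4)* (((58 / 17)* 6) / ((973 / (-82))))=-28536 / 16541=-1.73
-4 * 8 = -32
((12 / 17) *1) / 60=1 / 85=0.01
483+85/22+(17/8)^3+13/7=19645629/39424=498.32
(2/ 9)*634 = 1268/ 9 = 140.89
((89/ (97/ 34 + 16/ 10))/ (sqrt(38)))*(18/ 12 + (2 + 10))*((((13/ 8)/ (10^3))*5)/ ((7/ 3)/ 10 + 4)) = 1593189*sqrt(38)/ 116905024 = 0.08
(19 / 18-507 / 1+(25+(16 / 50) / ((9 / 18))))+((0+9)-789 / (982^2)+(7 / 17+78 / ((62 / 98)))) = -39746587165313 / 114344718300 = -347.60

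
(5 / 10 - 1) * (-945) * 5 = 4725 / 2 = 2362.50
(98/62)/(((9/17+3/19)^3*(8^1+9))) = 97130299/339172488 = 0.29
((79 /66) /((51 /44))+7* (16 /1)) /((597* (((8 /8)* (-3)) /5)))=-86470 /274023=-0.32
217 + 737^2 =543386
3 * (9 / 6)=9 / 2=4.50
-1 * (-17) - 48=-31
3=3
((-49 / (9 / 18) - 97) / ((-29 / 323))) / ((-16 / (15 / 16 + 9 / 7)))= -15683265 / 51968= -301.79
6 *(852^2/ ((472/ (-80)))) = -738207.46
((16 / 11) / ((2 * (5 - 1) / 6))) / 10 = 6 / 55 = 0.11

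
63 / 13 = 4.85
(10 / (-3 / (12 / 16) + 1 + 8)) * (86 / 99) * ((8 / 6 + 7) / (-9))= -4300 / 2673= -1.61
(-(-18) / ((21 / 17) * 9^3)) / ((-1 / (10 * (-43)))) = 14620 / 1701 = 8.59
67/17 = 3.94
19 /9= 2.11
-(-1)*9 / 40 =9 / 40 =0.22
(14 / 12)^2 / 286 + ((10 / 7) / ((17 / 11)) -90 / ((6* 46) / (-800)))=7377526993 / 28180152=261.80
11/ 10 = 1.10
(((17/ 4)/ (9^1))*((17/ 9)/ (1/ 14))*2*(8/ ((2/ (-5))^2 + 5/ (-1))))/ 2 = -202300/ 9801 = -20.64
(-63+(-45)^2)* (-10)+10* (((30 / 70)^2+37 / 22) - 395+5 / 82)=-520447700 / 22099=-23550.74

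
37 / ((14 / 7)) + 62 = 161 / 2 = 80.50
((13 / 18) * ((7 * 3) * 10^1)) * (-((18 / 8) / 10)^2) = -2457 / 320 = -7.68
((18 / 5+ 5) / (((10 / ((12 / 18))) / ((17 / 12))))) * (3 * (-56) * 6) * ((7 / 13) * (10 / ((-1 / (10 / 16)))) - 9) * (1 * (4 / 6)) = 6580462 / 975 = 6749.19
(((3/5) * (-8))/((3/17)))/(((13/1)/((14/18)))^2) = -6664/68445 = -0.10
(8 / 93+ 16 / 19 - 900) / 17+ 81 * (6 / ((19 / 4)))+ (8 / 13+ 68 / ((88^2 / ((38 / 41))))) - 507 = -456.95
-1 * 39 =-39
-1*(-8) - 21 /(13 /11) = -127 /13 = -9.77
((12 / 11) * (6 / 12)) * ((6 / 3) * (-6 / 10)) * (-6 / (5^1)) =216 / 275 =0.79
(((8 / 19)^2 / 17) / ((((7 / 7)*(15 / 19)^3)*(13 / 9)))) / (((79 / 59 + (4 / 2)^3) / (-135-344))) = -1808704 / 2403375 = -0.75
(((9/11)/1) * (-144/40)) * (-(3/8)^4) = 6561/112640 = 0.06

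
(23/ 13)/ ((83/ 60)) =1380/ 1079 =1.28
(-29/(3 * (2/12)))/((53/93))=-5394/53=-101.77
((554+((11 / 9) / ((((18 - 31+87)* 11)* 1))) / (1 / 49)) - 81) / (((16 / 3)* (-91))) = -315067 / 323232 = -0.97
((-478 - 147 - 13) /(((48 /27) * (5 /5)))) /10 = -35.89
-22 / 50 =-11 / 25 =-0.44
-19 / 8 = -2.38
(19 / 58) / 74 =19 / 4292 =0.00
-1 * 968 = -968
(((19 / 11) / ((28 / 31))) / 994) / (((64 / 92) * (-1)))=-13547 / 4898432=-0.00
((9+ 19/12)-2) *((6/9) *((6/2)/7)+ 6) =1133/21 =53.95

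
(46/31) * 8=368/31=11.87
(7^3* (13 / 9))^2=245465.20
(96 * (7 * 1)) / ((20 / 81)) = 13608 / 5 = 2721.60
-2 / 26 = -1 / 13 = -0.08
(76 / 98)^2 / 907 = 1444 / 2177707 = 0.00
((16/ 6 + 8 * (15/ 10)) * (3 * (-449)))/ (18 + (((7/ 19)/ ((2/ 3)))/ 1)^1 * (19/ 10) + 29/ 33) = -13038960/ 13153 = -991.33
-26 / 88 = -13 / 44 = -0.30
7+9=16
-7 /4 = -1.75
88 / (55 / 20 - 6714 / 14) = -0.18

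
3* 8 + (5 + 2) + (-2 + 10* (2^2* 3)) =149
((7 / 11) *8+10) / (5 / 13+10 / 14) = 7553 / 550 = 13.73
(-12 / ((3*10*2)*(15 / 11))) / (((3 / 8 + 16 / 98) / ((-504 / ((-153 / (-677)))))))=163476544 / 269025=607.66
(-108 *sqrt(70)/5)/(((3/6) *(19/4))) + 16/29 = -75.54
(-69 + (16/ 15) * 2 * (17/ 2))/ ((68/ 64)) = -12208/ 255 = -47.87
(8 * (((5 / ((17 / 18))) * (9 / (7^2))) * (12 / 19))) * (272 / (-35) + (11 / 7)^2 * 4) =8024832 / 775523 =10.35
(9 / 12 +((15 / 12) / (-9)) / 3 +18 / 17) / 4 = 809 / 1836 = 0.44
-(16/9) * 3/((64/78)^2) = -507/64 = -7.92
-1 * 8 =-8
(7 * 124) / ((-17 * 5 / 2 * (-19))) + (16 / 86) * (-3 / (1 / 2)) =-2872 / 69445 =-0.04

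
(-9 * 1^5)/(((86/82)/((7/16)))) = -2583/688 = -3.75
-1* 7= -7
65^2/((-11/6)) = -2304.55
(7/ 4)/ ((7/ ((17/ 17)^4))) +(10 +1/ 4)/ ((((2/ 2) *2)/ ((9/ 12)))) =131/ 32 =4.09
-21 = -21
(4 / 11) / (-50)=-2 / 275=-0.01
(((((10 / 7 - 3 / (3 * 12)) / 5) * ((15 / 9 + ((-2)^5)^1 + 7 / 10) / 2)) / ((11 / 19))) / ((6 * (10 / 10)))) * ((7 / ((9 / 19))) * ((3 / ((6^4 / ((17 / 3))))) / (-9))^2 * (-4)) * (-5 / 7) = -1497225479 / 14546347960320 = -0.00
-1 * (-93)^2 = -8649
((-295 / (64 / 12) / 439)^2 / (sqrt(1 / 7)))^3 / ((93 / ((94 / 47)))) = 1121079495677203125 * sqrt(7) / 1861395739610864710320128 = 0.00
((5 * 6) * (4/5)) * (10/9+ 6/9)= 128/3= 42.67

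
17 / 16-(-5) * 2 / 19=483 / 304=1.59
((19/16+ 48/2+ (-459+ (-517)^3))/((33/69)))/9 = -513671673/16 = -32104479.56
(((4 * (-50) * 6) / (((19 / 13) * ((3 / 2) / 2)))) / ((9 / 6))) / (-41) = 41600 / 2337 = 17.80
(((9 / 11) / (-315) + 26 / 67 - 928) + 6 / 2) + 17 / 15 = -71463593 / 77385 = -923.48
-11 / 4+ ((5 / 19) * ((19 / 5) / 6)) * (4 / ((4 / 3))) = -9 / 4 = -2.25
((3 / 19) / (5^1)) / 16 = 3 / 1520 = 0.00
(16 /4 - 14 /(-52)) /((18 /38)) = 703 /78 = 9.01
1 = 1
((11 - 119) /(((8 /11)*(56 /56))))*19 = -2821.50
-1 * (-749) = 749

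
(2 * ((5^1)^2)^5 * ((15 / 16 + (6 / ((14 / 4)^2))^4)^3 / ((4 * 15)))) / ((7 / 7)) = 503337239242896298048822265625 / 1569433447469600066772992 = 320712.70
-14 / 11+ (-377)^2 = 1563405 / 11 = 142127.73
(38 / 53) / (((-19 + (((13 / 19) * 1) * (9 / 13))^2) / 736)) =-5048224 / 179617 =-28.11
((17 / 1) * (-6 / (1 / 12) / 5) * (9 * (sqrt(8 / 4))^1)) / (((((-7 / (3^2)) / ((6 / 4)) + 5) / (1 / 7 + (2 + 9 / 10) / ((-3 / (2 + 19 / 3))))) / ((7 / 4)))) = 4118607 * sqrt(2) / 605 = 9627.42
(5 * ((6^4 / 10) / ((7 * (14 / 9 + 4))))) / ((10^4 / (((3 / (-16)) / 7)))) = -2187 / 49000000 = -0.00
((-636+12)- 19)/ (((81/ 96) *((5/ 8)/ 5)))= -164608/ 27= -6096.59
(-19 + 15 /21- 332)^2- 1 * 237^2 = 3260023 /49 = 66531.08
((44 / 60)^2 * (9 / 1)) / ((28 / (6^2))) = 1089 / 175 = 6.22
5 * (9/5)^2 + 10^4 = 50081/5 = 10016.20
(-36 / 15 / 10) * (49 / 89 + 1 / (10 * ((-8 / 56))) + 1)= -2271 / 11125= -0.20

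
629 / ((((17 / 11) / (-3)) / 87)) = -106227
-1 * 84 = -84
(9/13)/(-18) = -0.04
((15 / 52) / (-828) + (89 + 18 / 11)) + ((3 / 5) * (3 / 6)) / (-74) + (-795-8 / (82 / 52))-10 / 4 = -852520494259 / 1197459120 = -711.94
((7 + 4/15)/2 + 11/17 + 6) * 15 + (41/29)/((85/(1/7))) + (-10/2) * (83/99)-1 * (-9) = 543277733/3416490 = 159.02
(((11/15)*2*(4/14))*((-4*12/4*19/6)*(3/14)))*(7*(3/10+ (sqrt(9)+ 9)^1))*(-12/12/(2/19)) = 488433/175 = 2791.05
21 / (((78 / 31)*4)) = 217 / 104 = 2.09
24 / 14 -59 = -401 / 7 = -57.29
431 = 431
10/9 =1.11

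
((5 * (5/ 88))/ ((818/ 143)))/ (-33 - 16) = -325/ 320656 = -0.00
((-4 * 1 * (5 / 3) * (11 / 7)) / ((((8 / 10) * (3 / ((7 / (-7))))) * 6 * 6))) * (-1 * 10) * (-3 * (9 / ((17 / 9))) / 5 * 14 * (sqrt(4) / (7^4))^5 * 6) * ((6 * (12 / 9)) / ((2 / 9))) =5702400 / 1356468527059404017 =0.00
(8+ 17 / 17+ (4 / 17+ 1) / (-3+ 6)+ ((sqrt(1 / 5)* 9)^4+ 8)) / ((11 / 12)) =1427244 / 4675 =305.29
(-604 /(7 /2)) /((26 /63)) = -5436 /13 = -418.15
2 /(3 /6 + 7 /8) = 16 /11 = 1.45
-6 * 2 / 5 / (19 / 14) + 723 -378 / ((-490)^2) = 235012797 / 325850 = 721.23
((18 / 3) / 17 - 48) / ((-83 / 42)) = 34020 / 1411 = 24.11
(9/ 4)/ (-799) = -0.00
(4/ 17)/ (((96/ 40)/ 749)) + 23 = 4918/ 51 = 96.43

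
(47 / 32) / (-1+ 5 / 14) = -2.28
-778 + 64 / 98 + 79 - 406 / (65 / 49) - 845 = -1849.41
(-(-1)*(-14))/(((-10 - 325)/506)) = 7084/335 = 21.15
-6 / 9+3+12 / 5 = 71 / 15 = 4.73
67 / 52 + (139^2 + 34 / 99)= 99472909 / 5148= 19322.63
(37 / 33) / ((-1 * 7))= -37 / 231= -0.16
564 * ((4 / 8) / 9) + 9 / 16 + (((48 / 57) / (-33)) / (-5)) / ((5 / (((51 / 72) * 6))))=8000563 / 250800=31.90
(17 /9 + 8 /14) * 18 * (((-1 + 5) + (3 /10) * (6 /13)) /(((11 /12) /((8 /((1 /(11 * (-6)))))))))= -9606528 /91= -105566.24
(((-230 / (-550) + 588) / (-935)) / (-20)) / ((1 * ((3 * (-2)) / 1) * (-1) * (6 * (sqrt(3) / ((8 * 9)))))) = 0.04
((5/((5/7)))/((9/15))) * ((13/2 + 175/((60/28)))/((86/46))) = 425845/774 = 550.19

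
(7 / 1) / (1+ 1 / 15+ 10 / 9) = 45 / 14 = 3.21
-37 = -37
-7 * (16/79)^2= -1792/6241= -0.29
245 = 245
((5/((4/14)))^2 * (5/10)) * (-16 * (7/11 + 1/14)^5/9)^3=-91062061492188001573922874653725/18883056816051788975997356073792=-4.82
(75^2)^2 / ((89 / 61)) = 1930078125 / 89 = 21686271.07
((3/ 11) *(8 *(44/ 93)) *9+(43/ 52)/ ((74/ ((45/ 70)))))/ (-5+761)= 575079/ 46760896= 0.01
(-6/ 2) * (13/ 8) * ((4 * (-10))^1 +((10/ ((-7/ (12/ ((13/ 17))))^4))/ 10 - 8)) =584890002/ 5274997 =110.88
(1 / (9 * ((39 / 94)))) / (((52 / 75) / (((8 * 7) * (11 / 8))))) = 90475 / 3042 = 29.74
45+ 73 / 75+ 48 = 7048 / 75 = 93.97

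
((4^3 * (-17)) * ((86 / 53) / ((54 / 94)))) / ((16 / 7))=-1344.51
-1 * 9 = -9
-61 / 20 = -3.05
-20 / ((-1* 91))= 20 / 91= 0.22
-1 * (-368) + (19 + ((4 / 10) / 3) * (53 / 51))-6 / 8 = 1182349 / 3060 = 386.39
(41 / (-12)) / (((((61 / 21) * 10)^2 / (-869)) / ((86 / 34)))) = 225210909 / 25302800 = 8.90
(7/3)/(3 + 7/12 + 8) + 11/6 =1697/834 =2.03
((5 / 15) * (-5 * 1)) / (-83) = 5 / 249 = 0.02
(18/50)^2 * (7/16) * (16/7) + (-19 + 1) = -11169/625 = -17.87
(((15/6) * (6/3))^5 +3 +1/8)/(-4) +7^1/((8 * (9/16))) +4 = -223625/288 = -776.48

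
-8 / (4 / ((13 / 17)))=-26 / 17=-1.53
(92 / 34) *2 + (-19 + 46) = 551 / 17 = 32.41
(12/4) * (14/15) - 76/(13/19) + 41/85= -119113/1105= -107.79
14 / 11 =1.27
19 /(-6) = -3.17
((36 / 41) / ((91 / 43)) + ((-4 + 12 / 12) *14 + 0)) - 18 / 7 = -44.16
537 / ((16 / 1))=33.56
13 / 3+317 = 964 / 3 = 321.33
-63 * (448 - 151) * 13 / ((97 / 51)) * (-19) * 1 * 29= 6835371543 / 97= 70467747.87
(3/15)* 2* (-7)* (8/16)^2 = -7/10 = -0.70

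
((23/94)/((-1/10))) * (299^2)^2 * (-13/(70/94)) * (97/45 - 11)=-951128102396602/315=-3019454293322.55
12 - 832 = -820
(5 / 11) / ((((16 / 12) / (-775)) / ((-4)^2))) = -46500 / 11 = -4227.27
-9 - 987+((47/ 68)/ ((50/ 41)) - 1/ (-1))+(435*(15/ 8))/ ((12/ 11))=-3356167/ 13600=-246.78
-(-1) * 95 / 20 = 19 / 4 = 4.75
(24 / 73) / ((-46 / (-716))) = 8592 / 1679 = 5.12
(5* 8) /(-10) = -4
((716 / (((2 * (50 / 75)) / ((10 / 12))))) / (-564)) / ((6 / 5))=-4475 / 6768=-0.66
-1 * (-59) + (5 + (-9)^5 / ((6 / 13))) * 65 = -16631367 / 2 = -8315683.50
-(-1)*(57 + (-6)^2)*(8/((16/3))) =279/2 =139.50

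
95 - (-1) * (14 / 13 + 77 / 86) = 108415 / 1118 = 96.97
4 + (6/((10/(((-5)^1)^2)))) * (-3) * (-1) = 49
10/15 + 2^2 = 14/3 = 4.67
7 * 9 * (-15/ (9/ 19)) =-1995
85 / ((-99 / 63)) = -54.09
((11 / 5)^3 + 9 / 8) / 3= 3.92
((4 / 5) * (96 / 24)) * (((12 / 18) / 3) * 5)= 32 / 9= 3.56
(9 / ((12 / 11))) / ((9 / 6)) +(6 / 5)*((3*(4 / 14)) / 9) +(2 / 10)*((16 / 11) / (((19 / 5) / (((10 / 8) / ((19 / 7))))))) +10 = 4350103 / 277970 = 15.65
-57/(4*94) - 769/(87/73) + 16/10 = -105300659/163560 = -643.80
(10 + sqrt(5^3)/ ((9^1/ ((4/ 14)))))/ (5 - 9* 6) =-10/ 49 - 10* sqrt(5)/ 3087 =-0.21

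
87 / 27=29 / 9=3.22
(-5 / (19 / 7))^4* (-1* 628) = -942392500 / 130321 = -7231.32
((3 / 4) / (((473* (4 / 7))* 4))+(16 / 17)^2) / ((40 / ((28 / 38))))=0.02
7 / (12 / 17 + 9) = 119 / 165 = 0.72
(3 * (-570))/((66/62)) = -17670/11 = -1606.36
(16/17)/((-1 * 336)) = -1/357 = -0.00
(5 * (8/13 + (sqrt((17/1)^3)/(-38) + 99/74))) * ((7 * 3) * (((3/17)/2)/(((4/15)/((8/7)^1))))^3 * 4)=5136716250/115794497- 2733750 * sqrt(17)/269059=2.47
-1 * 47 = -47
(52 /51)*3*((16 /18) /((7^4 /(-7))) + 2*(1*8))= 2567968 /52479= 48.93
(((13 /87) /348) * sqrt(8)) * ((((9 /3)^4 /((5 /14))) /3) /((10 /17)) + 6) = 14573 * sqrt(2) /126150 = 0.16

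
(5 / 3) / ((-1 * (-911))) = 5 / 2733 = 0.00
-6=-6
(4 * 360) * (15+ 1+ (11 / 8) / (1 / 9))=40860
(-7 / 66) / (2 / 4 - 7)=7 / 429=0.02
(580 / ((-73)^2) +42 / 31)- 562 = -92600040 / 165199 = -560.54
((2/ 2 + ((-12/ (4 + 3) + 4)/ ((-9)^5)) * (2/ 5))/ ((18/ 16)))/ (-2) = -8266732/ 18600435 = -0.44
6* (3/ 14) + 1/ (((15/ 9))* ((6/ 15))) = 39/ 14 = 2.79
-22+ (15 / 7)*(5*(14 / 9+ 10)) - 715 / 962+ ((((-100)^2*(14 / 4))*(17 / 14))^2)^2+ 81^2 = 5069985703125010352851 / 1554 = 3262539062500006662.07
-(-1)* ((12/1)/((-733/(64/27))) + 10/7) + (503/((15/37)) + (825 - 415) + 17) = 385392178/230895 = 1669.12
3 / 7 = 0.43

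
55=55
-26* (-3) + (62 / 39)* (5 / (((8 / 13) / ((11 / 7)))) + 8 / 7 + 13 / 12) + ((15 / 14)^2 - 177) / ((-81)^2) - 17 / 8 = 1110983297 / 11144952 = 99.68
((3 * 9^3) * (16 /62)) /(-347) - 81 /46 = -1676133 /494822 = -3.39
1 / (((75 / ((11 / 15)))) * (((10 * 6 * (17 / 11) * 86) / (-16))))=-242 / 12335625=-0.00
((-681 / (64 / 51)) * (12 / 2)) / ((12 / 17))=-590427 / 128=-4612.71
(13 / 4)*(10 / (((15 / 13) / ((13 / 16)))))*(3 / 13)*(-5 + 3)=-169 / 16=-10.56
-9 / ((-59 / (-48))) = -432 / 59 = -7.32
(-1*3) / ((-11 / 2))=6 / 11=0.55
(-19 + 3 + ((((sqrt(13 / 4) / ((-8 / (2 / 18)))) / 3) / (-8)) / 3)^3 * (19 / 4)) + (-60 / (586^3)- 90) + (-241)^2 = 57975.00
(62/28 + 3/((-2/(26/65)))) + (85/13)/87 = 133753/79170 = 1.69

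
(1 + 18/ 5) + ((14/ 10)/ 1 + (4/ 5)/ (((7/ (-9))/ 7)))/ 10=4.02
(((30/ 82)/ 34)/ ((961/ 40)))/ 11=300/ 7367987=0.00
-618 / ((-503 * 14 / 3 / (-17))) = -15759 / 3521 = -4.48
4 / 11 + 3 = 37 / 11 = 3.36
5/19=0.26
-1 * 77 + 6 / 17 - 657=-12472 / 17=-733.65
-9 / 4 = -2.25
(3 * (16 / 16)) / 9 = 1 / 3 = 0.33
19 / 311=0.06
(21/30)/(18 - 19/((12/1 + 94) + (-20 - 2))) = 294/7465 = 0.04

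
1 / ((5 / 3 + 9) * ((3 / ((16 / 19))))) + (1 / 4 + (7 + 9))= 1237 / 76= 16.28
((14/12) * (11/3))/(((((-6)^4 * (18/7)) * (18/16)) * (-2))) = -539/944784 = -0.00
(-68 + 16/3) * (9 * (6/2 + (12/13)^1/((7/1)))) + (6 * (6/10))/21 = -803622/455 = -1766.20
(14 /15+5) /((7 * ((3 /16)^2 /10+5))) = 45568 /268989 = 0.17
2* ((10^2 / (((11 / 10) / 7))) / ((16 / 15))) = 13125 / 11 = 1193.18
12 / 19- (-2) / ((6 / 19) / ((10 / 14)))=5.16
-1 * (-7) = 7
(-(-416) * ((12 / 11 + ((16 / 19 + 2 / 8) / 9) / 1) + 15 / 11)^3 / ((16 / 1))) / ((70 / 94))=4448050967321351 / 7453914541920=596.74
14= 14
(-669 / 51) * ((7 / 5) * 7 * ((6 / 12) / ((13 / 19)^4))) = -1424017567 / 4855370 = -293.29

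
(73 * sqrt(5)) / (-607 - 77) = -73 * sqrt(5) / 684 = -0.24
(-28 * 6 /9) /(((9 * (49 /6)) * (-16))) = 1 /63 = 0.02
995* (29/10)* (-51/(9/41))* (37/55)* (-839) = 124866959641/330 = 378384726.18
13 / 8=1.62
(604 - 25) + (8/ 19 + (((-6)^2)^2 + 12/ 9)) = 106975/ 57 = 1876.75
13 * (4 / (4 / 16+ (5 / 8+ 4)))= 32 / 3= 10.67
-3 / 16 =-0.19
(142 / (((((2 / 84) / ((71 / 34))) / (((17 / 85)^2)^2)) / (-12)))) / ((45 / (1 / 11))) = -282296 / 584375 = -0.48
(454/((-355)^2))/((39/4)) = 1816/4914975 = 0.00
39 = 39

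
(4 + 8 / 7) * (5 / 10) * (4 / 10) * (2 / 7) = 72 / 245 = 0.29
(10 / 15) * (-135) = -90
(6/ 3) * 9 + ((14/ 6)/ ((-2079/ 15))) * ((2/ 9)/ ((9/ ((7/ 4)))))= 866017/ 48114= 18.00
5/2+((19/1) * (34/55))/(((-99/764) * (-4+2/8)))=4356727/163350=26.67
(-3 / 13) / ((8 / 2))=-3 / 52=-0.06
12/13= 0.92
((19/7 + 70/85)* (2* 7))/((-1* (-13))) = 842/221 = 3.81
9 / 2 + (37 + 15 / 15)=85 / 2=42.50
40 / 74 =20 / 37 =0.54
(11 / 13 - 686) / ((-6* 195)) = 0.59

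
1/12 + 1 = 13/12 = 1.08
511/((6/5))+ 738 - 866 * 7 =-4898.17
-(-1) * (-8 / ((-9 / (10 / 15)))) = 16 / 27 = 0.59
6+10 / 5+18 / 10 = 49 / 5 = 9.80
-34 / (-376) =17 / 188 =0.09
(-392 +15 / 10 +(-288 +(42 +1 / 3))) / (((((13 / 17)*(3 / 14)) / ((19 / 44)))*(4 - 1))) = -784567 / 1404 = -558.81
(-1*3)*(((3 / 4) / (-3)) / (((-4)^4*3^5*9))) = 0.00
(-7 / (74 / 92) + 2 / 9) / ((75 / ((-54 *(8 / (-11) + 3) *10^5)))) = 564800000 / 407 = 1387714.99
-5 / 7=-0.71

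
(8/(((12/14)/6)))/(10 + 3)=56/13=4.31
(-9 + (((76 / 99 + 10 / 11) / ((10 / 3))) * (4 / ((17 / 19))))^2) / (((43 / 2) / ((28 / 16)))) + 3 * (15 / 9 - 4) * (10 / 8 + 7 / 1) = -1827613753 / 31472100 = -58.07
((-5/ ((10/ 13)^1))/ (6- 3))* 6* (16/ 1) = -208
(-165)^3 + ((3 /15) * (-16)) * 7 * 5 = -4492237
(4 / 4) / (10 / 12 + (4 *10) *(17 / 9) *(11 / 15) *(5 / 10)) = 54 / 1541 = 0.04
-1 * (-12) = 12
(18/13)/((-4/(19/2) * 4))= -171/208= -0.82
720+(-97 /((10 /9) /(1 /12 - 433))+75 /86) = 13248987 /344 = 38514.50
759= 759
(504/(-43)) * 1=-504/43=-11.72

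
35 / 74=0.47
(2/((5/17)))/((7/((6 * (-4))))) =-816/35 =-23.31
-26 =-26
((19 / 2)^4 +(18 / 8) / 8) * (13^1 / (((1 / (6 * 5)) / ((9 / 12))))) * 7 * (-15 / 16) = -16010487675 / 1024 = -15635241.87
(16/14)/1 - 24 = -160/7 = -22.86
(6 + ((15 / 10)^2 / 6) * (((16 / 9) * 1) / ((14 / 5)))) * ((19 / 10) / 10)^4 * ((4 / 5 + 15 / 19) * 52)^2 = 182229673379 / 3281250000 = 55.54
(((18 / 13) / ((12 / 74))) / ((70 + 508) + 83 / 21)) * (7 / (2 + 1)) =5439 / 158873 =0.03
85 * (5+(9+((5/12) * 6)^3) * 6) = 51935/4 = 12983.75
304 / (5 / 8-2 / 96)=14592 / 29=503.17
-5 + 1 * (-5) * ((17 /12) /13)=-865 /156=-5.54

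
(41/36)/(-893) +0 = -41/32148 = -0.00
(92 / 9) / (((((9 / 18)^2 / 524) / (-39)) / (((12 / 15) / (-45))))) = 10027264 / 675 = 14855.21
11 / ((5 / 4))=44 / 5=8.80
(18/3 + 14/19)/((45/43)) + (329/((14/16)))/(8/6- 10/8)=4518.44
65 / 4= 16.25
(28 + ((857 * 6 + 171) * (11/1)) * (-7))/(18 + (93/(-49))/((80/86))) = -801783080/31281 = -25631.63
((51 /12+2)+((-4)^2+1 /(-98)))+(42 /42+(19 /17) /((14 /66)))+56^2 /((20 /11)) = 29210123 /16660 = 1753.31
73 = 73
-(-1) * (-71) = -71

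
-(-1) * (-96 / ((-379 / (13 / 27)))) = 416 / 3411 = 0.12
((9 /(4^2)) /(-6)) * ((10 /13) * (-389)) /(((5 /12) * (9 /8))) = 778 /13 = 59.85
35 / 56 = 5 / 8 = 0.62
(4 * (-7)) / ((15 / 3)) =-28 / 5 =-5.60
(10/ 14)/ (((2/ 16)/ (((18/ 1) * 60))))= 43200/ 7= 6171.43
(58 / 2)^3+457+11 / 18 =24846.61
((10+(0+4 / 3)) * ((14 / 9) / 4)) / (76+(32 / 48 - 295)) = -119 / 5895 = -0.02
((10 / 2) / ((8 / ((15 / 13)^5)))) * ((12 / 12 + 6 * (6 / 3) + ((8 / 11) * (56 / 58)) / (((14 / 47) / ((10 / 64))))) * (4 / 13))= 32383546875 / 6159008284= 5.26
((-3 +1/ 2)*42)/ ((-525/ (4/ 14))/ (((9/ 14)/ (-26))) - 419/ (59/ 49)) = -2655/ 1870351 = -0.00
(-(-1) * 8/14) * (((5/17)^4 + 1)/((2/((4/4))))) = 168292/584647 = 0.29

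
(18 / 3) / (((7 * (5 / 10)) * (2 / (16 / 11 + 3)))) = 42 / 11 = 3.82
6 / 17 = 0.35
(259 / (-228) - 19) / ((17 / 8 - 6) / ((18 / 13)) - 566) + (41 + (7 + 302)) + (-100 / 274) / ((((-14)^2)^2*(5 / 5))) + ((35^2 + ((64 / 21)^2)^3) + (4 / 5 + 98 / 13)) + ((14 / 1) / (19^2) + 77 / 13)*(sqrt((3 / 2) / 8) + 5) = 2417.01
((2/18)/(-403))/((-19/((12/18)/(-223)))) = -2/46102797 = -0.00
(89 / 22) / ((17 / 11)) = 2.62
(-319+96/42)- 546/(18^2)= -120355/378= -318.40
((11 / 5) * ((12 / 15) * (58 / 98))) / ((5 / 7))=1276 / 875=1.46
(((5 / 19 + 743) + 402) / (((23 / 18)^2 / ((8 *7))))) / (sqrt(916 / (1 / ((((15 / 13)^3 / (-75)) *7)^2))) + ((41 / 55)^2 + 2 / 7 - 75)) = -1760182924284120720384000 / 3311669566906964993341 - 6806233932353856000000 *sqrt(229) / 3311669566906964993341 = -562.61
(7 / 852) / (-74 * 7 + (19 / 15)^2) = -525 / 32997676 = -0.00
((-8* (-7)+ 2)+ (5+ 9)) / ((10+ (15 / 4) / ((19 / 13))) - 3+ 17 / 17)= 6.81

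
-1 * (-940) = 940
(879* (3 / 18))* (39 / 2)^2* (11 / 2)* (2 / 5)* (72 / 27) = 1634061 / 5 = 326812.20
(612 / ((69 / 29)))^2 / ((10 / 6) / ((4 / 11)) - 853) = -419988672 / 5385749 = -77.98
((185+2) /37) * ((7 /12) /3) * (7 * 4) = 9163 /333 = 27.52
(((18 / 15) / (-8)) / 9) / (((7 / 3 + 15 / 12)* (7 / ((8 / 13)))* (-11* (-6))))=-4 / 645645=-0.00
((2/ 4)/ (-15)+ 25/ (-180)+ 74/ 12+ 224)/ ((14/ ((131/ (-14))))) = -5423269/ 35280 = -153.72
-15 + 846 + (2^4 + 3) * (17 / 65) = 54338 / 65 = 835.97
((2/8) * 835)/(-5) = -167/4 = -41.75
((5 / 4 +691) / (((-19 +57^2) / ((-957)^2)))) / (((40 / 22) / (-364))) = -2538521866881 / 64600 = -39296004.13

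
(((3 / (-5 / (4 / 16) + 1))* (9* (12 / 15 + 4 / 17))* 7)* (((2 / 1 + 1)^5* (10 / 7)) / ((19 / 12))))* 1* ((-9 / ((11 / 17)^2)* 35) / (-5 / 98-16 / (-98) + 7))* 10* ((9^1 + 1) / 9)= 432081216000 / 162811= 2653882.21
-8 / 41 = -0.20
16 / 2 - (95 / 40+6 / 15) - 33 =-1111 / 40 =-27.78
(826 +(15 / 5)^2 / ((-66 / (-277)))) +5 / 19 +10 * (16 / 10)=367855 / 418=880.04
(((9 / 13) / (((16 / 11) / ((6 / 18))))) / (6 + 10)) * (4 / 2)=33 / 1664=0.02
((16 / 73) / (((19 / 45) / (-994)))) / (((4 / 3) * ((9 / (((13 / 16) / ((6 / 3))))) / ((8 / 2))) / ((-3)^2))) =-872235 / 1387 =-628.86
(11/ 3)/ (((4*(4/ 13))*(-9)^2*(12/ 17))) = 2431/ 46656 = 0.05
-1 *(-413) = 413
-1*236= -236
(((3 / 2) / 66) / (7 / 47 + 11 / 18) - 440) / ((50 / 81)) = -504129177 / 707300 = -712.75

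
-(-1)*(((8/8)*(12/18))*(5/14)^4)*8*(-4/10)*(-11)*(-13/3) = -35750/21609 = -1.65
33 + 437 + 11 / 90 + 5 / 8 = 169469 / 360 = 470.75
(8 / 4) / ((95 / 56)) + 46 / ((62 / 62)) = 4482 / 95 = 47.18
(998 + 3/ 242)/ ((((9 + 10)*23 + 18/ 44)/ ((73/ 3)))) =55.52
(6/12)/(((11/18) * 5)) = 9/55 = 0.16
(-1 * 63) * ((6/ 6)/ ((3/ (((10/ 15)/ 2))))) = -7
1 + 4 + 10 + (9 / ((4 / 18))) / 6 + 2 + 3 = 107 / 4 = 26.75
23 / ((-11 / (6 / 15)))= -46 / 55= -0.84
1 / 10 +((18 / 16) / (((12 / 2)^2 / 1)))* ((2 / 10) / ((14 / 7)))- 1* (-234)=74913 / 320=234.10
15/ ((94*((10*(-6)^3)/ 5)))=-5/ 13536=-0.00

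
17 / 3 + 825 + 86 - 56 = 2582 / 3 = 860.67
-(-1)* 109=109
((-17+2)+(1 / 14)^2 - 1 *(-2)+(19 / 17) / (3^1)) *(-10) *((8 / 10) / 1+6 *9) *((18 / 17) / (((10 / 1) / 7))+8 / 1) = 12843275843 / 212415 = 60463.13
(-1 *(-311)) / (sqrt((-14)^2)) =311 / 14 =22.21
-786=-786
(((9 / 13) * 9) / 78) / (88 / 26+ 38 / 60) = 405 / 20371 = 0.02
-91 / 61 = -1.49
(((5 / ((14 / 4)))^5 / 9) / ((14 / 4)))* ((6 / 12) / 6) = 50000 / 3176523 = 0.02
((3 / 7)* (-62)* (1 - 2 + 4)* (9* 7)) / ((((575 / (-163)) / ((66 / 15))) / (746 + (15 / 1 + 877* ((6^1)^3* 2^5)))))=21836087701164 / 575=37975804697.68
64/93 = 0.69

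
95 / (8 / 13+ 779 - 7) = 1235 / 10044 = 0.12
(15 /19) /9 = 5 /57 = 0.09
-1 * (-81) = 81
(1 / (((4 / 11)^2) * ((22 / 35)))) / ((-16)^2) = 385 / 8192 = 0.05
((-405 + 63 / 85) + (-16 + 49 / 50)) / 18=-356387 / 15300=-23.29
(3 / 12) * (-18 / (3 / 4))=-6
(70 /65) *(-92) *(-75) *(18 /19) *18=31298400 /247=126714.17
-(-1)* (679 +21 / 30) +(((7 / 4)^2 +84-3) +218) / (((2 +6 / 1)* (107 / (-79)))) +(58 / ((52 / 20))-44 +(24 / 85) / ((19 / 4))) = 181209534707 / 287547520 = 630.19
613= 613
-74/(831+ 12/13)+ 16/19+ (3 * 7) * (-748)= -3227603618/205485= -15707.25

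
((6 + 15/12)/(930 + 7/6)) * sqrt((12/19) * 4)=174 * sqrt(57)/106153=0.01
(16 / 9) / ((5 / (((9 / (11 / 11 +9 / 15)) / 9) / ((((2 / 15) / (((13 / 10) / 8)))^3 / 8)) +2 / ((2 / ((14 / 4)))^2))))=5.40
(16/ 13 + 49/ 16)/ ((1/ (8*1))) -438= -10495/ 26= -403.65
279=279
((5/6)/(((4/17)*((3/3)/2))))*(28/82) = 595/246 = 2.42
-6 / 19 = -0.32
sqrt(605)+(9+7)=16+11 *sqrt(5)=40.60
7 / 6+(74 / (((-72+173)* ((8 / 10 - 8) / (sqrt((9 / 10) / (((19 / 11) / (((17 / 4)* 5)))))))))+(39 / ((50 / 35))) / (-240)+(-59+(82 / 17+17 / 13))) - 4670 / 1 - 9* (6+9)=-2576055133 / 530400 - 185* sqrt(7106) / 46056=-4857.15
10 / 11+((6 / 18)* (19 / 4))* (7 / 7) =329 / 132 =2.49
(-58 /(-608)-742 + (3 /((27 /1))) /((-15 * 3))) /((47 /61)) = -5571959539 /5786640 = -962.90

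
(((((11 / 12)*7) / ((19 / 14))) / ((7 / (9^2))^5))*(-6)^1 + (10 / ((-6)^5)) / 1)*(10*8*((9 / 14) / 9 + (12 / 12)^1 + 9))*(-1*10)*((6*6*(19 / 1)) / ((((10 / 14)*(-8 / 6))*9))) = -35043856894219955 / 9261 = -3784025147847.96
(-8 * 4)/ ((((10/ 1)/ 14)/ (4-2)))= -89.60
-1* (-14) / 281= 14 / 281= 0.05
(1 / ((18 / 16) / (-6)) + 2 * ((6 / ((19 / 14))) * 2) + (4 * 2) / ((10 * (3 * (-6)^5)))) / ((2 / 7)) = 47900027 / 1108080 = 43.23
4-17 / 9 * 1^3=19 / 9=2.11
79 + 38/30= 1204/15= 80.27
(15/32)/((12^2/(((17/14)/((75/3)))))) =0.00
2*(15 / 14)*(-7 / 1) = -15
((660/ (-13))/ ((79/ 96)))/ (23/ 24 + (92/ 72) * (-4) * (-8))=-4561920/ 3094351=-1.47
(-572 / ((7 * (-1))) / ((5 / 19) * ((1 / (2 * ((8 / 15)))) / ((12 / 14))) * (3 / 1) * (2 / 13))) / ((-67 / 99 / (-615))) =9175548096 / 16415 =558973.38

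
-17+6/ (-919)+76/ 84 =-310748/ 19299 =-16.10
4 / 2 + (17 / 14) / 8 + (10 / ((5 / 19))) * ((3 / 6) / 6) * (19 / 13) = 6.78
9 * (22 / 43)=198 / 43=4.60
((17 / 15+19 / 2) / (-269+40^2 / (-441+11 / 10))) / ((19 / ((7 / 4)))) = -1403281 / 390639240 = -0.00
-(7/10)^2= -49/100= -0.49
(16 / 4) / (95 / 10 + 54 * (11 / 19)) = 152 / 1549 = 0.10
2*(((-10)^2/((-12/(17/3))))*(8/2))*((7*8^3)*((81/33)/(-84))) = 435200/11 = 39563.64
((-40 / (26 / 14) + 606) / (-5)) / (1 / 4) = -30392 / 65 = -467.57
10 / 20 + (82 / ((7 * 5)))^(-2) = 4587 / 6724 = 0.68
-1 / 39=-0.03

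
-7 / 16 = -0.44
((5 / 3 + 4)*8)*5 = 680 / 3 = 226.67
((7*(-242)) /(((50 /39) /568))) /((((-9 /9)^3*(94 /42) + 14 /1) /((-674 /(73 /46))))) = 939701724192 /34675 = 27100266.02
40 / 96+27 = 27.42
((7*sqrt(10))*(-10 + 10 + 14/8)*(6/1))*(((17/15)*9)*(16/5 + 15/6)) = 427329*sqrt(10)/100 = 13513.33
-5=-5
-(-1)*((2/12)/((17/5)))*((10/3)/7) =0.02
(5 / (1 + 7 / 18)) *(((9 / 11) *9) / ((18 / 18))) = 1458 / 55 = 26.51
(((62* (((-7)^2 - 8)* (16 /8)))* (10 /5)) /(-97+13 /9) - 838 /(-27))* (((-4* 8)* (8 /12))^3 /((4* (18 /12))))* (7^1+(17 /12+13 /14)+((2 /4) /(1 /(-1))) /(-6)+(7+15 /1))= 3833196.79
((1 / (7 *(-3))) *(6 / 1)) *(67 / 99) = -134 / 693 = -0.19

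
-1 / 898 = -0.00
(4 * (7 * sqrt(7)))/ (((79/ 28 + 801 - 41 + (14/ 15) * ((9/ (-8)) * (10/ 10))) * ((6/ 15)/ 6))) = 7350 * sqrt(7)/ 13331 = 1.46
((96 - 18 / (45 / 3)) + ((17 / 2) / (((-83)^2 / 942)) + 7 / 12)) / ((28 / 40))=5700881 / 41334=137.92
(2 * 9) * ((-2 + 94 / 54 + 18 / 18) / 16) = 0.83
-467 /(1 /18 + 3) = -8406 /55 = -152.84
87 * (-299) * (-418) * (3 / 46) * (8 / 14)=2836548 / 7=405221.14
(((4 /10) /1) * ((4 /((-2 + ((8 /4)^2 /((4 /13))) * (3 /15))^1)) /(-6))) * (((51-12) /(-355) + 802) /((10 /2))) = -1138684 /15975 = -71.28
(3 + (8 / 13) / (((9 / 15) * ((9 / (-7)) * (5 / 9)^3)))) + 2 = 113 / 325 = 0.35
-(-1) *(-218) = -218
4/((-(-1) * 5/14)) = 56/5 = 11.20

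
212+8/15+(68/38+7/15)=4081/19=214.79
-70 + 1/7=-489/7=-69.86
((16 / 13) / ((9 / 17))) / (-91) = -0.03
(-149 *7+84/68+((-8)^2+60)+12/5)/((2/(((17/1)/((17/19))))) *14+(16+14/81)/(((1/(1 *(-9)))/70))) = 6652413/74037040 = 0.09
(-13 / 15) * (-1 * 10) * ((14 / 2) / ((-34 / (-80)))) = 7280 / 51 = 142.75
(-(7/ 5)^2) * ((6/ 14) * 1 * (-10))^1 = 42/ 5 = 8.40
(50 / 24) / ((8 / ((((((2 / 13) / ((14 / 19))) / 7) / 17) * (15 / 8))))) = 2375 / 2772224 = 0.00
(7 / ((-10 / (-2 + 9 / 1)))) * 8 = -196 / 5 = -39.20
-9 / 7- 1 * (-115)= 796 / 7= 113.71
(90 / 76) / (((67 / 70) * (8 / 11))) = 1.70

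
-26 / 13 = -2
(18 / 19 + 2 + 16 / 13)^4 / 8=141784515072 / 3722098081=38.09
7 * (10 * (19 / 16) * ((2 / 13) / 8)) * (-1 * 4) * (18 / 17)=-6.77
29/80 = 0.36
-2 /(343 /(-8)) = 16 /343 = 0.05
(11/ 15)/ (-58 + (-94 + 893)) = 11/ 11115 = 0.00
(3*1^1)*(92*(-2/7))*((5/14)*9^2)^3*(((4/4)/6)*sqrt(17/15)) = -101859525*sqrt(255)/4802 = -338726.82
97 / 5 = 19.40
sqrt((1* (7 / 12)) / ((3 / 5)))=sqrt(35) / 6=0.99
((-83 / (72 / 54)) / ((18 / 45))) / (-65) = 249 / 104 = 2.39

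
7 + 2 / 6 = 22 / 3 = 7.33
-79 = -79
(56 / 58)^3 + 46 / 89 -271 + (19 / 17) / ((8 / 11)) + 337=20355438477 / 295204456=68.95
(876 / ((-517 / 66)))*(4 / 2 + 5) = -36792 / 47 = -782.81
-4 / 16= -1 / 4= -0.25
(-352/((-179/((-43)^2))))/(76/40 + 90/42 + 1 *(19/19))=45559360/63187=721.02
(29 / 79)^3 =24389 / 493039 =0.05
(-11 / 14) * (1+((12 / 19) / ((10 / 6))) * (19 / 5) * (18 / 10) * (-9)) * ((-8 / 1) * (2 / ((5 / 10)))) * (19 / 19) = -491216 / 875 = -561.39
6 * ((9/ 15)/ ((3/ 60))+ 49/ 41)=3246/ 41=79.17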